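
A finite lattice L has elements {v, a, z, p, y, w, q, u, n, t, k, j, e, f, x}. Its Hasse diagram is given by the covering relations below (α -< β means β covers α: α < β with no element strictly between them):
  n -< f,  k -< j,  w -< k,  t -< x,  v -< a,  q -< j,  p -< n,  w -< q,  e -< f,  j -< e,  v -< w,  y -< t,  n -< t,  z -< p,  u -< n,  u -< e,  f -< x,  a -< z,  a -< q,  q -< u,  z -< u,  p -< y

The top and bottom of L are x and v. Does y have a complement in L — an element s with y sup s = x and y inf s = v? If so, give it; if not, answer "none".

Need s with y ∨ s = x and y ∧ s = v.
Checking each element gives: k.

k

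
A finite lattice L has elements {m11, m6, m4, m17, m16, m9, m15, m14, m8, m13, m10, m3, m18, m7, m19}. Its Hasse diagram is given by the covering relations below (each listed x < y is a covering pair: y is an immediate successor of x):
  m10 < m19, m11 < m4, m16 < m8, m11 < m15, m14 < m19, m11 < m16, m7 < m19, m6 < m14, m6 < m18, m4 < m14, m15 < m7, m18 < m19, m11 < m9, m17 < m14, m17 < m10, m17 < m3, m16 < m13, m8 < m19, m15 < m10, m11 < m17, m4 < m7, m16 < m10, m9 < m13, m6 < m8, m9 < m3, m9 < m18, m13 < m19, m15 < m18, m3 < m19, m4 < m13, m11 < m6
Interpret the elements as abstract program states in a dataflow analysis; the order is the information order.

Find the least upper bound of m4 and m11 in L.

m4

Common upper bounds of {m4, m11}: m13, m14, m19, m4, m7.
The least among these is m4.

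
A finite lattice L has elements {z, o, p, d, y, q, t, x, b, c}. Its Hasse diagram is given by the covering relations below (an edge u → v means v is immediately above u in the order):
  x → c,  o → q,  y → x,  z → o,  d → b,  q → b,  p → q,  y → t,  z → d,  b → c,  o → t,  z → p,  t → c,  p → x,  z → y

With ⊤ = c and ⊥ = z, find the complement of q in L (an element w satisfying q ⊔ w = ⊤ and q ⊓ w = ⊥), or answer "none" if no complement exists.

Need w with q ∨ w = c and q ∧ w = z.
Checking each element gives: y.

y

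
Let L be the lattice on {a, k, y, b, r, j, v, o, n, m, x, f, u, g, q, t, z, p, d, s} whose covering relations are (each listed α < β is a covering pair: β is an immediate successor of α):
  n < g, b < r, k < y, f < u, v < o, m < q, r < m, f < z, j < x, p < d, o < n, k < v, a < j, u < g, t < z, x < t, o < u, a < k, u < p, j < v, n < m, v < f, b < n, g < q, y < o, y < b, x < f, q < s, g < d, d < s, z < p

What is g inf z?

Common lower bounds of {g, z}: a, f, j, k, v, x.
The greatest among these is f.

f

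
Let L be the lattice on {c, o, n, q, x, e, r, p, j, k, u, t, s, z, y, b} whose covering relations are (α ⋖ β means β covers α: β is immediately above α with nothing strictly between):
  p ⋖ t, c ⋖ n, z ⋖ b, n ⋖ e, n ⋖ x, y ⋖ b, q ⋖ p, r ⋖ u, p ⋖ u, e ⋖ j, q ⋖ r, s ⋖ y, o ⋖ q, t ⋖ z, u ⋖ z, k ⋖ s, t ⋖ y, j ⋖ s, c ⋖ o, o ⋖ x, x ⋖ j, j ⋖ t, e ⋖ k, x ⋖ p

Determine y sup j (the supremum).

y

Common upper bounds of {y, j}: b, y.
The least among these is y.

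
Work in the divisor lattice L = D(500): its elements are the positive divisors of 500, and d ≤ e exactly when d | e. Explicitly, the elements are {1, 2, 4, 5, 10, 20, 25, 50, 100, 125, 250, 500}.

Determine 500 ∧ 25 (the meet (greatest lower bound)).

Common lower bounds of {500, 25}: 1, 25, 5.
The greatest among these is 25.

25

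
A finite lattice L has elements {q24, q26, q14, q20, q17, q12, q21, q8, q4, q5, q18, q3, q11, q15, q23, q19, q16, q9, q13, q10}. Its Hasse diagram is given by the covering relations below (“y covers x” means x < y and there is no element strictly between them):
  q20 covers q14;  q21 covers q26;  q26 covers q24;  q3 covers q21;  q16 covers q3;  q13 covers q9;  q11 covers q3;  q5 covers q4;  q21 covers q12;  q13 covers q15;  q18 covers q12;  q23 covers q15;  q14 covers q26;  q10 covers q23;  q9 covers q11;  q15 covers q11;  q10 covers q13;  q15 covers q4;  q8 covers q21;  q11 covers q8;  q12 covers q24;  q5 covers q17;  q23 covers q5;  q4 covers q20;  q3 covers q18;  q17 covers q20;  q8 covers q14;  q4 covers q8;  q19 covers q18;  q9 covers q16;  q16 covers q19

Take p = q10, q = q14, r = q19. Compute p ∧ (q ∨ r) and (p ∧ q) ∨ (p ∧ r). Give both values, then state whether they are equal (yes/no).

q ∨ r = q9, so p ∧ (q ∨ r) = q10 ∧ q9 = q9.
p ∧ q = q14 and p ∧ r = q19, so (p ∧ q) ∨ (p ∧ r) = q14 ∨ q19 = q9.
Equal: yes.

q9; q9; yes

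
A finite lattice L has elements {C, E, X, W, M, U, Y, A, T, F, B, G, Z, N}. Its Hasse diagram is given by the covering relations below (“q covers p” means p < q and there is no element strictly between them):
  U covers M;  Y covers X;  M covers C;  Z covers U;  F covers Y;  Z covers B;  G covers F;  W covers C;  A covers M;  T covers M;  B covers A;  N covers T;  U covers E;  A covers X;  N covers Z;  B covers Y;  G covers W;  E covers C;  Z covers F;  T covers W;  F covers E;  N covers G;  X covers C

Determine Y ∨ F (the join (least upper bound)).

F

Common upper bounds of {Y, F}: F, G, N, Z.
The least among these is F.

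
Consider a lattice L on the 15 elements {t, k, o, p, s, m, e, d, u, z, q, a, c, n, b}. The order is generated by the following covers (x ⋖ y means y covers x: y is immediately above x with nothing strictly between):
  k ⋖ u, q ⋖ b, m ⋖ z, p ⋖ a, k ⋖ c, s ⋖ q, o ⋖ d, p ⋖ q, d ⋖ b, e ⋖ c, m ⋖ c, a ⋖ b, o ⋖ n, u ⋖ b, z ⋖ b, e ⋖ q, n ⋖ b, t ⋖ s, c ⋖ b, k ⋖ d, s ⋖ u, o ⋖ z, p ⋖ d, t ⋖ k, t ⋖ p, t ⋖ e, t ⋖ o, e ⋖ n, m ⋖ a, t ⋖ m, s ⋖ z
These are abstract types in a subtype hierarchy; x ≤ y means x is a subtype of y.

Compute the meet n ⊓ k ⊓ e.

Common lower bounds of {n, k, e}: t.
The greatest among these is t.

t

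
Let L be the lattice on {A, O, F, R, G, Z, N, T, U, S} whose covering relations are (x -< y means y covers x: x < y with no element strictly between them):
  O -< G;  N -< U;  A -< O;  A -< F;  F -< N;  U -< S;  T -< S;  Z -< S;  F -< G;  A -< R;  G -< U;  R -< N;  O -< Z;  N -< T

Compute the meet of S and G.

Common lower bounds of {S, G}: A, F, G, O.
The greatest among these is G.

G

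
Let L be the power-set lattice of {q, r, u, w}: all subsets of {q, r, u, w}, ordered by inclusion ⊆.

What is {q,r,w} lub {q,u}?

Under ⊆, join is union: {q,r,w} ∪ {q,u} = {q,r,u,w}.

{q,r,u,w}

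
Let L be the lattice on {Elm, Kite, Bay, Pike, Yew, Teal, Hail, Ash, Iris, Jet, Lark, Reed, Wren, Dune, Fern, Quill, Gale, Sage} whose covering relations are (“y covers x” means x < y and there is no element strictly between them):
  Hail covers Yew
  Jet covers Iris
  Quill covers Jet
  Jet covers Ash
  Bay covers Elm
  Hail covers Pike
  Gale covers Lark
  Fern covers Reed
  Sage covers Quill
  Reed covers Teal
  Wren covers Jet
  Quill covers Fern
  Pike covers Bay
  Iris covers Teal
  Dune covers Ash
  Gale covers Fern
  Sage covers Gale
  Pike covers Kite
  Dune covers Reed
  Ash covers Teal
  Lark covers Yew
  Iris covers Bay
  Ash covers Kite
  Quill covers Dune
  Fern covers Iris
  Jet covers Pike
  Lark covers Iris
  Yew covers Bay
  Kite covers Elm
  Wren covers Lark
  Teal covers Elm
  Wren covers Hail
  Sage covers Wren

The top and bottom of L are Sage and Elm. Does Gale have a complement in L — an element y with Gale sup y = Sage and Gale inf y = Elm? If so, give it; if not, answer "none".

Need y with Gale ∨ y = Sage and Gale ∧ y = Elm.
Checking each element gives: Kite.

Kite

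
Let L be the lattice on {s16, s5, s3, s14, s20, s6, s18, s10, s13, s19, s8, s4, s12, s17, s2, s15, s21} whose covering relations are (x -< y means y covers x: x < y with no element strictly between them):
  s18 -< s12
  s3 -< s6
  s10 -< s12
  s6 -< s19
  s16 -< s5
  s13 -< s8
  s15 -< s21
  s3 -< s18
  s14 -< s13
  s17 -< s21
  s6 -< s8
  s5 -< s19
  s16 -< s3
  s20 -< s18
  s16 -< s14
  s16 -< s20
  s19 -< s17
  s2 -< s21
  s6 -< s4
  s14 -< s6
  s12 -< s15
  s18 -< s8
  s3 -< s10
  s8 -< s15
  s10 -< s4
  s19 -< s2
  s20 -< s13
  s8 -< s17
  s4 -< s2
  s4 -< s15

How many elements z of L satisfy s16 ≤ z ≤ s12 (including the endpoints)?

6

The interval [s16, s12] = {s10, s12, s16, s18, s20, s3}, which has 6 elements.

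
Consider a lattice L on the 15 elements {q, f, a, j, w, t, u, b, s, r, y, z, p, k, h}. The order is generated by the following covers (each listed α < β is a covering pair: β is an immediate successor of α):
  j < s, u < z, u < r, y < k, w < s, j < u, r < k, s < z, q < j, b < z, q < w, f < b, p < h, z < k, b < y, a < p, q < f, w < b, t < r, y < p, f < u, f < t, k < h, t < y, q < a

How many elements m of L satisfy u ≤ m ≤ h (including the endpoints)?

5

The interval [u, h] = {h, k, r, u, z}, which has 5 elements.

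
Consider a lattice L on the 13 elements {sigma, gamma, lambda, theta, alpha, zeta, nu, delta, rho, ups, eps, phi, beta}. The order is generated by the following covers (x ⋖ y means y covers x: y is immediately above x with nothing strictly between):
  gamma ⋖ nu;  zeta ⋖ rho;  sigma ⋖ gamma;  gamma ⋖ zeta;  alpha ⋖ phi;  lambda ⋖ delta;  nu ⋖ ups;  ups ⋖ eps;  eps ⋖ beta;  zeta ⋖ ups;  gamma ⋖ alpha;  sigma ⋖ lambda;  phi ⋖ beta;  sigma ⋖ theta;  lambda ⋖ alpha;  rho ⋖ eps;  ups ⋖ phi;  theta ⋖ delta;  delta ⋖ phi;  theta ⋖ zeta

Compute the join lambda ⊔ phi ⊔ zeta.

phi

Common upper bounds of {lambda, phi, zeta}: beta, phi.
The least among these is phi.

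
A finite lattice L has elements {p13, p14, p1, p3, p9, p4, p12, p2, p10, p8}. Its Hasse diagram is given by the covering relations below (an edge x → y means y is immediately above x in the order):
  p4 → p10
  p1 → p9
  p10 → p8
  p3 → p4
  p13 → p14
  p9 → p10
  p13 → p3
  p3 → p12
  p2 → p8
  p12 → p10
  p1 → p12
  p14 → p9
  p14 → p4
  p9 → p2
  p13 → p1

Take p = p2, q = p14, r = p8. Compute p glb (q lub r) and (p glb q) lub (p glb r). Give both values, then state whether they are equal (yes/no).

q lub r = p8, so p glb (q lub r) = p2 glb p8 = p2.
p glb q = p14 and p glb r = p2, so (p glb q) lub (p glb r) = p14 lub p2 = p2.
Equal: yes.

p2; p2; yes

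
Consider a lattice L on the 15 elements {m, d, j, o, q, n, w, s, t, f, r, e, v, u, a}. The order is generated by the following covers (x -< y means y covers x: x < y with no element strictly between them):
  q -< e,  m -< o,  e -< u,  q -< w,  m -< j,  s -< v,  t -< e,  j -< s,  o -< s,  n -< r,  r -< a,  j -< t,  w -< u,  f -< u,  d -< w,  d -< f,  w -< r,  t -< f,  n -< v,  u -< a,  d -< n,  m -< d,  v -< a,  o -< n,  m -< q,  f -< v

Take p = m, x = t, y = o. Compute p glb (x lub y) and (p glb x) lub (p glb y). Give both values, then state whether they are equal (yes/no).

x lub y = v, so p glb (x lub y) = m glb v = m.
p glb x = m and p glb y = m, so (p glb x) lub (p glb y) = m lub m = m.
Equal: yes.

m; m; yes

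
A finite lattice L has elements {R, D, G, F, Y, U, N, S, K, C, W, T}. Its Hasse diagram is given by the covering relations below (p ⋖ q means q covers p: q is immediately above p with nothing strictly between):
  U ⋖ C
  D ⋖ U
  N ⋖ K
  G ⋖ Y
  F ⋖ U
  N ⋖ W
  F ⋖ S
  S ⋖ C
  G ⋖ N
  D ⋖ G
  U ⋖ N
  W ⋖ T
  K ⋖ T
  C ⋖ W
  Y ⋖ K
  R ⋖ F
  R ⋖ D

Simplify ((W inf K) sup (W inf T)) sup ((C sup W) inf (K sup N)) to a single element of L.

W ∧ K = N
W ∧ T = W
N ∨ W = W
C ∨ W = W
K ∨ N = K
W ∧ K = N
W ∨ N = W

W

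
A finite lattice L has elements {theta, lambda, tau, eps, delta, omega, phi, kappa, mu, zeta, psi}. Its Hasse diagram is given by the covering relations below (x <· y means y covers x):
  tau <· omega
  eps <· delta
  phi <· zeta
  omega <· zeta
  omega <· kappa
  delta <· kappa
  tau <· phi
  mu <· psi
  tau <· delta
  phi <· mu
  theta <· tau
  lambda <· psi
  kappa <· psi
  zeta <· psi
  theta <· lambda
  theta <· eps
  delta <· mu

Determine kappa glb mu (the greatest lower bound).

delta

Common lower bounds of {kappa, mu}: delta, eps, tau, theta.
The greatest among these is delta.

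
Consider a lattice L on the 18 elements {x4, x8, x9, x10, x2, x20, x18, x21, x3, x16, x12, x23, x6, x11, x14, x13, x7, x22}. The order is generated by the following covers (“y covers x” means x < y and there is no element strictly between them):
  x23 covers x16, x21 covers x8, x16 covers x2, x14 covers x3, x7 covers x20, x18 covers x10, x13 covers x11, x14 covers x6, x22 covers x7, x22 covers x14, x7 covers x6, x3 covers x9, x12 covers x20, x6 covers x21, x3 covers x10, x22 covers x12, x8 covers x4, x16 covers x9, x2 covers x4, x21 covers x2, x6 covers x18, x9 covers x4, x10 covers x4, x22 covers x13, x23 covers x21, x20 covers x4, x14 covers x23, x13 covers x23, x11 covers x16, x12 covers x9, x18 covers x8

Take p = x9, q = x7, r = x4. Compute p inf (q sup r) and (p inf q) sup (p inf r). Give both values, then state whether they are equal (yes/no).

q sup r = x7, so p inf (q sup r) = x9 inf x7 = x4.
p inf q = x4 and p inf r = x4, so (p inf q) sup (p inf r) = x4 sup x4 = x4.
Equal: yes.

x4; x4; yes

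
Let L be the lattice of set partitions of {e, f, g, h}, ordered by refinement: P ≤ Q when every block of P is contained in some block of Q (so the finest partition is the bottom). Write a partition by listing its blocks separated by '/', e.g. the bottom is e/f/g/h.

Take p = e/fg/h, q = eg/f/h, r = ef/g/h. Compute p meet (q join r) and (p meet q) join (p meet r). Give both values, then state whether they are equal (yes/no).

q join r = efg/h, so p meet (q join r) = e/fg/h meet efg/h = e/fg/h.
p meet q = e/f/g/h and p meet r = e/f/g/h, so (p meet q) join (p meet r) = e/f/g/h join e/f/g/h = e/f/g/h.
Equal: no.

e/fg/h; e/f/g/h; no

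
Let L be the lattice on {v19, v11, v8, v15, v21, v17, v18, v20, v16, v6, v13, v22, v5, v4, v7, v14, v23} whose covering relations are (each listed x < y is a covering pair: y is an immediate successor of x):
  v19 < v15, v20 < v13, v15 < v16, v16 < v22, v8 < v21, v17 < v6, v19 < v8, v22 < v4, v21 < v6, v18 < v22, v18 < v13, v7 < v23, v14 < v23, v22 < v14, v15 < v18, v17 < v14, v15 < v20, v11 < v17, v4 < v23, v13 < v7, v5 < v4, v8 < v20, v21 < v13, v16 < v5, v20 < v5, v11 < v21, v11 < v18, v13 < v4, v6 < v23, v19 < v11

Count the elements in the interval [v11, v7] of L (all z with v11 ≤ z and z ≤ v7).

5

The interval [v11, v7] = {v11, v13, v18, v21, v7}, which has 5 elements.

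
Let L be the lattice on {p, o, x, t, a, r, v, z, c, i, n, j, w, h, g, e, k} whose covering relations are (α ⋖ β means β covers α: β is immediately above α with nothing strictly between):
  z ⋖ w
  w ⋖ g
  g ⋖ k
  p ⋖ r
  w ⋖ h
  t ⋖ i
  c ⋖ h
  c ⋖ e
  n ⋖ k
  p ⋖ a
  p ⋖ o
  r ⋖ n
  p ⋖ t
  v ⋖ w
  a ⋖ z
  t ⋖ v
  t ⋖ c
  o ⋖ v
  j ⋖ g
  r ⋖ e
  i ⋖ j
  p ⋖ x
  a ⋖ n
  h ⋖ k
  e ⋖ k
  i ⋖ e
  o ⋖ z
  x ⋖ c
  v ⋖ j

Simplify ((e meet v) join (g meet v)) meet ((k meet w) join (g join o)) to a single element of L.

e ∧ v = t
g ∧ v = v
t ∨ v = v
k ∧ w = w
g ∨ o = g
w ∨ g = g
v ∧ g = v

v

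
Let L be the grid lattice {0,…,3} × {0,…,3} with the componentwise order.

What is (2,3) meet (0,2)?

In a product of chains, the meet is componentwise min, giving (0,2).

(0,2)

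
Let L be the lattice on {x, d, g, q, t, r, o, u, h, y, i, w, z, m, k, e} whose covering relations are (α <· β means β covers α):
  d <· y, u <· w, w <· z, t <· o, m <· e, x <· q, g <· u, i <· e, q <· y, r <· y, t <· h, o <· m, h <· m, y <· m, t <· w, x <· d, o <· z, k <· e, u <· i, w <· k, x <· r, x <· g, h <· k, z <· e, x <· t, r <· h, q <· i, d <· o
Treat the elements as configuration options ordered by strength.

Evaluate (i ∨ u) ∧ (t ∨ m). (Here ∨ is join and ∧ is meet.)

i ∨ u = i
t ∨ m = m
i ∧ m = q

q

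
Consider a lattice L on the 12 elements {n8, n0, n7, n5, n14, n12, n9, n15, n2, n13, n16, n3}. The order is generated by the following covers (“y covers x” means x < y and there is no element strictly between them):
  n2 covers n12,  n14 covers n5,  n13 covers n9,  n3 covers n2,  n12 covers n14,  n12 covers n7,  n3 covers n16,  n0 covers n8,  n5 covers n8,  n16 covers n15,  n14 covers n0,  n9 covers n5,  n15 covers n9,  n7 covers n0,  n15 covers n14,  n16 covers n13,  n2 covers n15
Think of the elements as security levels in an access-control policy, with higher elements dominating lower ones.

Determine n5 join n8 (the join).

n5

Common upper bounds of {n5, n8}: n12, n13, n14, n15, n16, n2, n3, n5, n9.
The least among these is n5.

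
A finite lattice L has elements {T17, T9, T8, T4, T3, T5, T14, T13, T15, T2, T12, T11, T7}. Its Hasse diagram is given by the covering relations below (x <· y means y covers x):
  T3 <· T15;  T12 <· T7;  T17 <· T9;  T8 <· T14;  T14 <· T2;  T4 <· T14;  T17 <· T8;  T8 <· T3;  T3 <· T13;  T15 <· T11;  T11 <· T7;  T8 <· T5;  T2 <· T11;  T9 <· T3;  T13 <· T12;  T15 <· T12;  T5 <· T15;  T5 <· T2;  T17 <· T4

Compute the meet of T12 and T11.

T15

Common lower bounds of {T12, T11}: T15, T17, T3, T5, T8, T9.
The greatest among these is T15.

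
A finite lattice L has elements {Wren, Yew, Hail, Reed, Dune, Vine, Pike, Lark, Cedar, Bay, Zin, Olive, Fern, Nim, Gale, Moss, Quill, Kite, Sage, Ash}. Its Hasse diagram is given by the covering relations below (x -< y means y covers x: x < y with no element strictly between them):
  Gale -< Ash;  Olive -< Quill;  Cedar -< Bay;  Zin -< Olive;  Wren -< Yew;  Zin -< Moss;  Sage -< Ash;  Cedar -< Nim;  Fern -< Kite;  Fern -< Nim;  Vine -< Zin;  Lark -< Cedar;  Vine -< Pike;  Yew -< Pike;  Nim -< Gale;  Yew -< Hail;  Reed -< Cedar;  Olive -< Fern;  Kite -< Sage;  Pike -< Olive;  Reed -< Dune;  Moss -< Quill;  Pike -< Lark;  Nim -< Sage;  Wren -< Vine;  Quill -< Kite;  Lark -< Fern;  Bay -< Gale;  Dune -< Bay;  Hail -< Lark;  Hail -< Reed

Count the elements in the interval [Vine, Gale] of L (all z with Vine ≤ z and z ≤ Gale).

10

The interval [Vine, Gale] = {Bay, Cedar, Fern, Gale, Lark, Nim, Olive, Pike, Vine, Zin}, which has 10 elements.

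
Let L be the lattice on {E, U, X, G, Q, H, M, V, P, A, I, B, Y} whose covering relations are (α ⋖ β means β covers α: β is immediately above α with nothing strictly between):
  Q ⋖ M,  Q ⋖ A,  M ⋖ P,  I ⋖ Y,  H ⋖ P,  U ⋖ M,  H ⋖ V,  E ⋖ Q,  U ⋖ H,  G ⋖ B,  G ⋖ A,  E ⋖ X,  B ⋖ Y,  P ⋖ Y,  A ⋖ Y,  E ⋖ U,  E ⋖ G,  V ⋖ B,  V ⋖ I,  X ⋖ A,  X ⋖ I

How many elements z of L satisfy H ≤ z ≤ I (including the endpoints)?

3

The interval [H, I] = {H, I, V}, which has 3 elements.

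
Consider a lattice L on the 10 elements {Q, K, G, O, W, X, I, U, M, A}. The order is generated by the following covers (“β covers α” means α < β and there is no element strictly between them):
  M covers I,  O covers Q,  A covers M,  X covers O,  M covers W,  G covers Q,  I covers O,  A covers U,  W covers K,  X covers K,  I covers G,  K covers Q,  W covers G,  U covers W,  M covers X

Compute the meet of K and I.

Common lower bounds of {K, I}: Q.
The greatest among these is Q.

Q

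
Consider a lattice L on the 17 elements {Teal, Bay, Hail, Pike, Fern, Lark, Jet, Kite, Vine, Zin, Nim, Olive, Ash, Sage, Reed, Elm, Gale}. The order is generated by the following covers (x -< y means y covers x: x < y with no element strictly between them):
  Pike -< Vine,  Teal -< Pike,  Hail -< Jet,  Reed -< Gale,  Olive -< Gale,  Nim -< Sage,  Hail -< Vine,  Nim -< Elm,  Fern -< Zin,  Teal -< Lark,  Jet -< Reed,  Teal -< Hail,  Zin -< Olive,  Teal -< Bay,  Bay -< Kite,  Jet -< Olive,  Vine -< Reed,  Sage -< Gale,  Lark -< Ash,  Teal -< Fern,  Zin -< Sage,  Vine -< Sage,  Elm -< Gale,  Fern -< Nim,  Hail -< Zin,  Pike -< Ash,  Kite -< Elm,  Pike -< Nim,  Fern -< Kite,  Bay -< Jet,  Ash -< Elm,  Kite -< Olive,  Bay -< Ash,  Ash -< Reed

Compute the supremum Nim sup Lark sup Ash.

Common upper bounds of {Nim, Lark, Ash}: Elm, Gale.
The least among these is Elm.

Elm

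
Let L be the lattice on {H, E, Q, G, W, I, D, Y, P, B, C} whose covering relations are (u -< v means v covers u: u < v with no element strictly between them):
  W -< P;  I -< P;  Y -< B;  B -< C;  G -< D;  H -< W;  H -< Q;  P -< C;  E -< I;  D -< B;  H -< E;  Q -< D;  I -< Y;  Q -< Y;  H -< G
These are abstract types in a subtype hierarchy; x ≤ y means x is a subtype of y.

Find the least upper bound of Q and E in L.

Y

Common upper bounds of {Q, E}: B, C, Y.
The least among these is Y.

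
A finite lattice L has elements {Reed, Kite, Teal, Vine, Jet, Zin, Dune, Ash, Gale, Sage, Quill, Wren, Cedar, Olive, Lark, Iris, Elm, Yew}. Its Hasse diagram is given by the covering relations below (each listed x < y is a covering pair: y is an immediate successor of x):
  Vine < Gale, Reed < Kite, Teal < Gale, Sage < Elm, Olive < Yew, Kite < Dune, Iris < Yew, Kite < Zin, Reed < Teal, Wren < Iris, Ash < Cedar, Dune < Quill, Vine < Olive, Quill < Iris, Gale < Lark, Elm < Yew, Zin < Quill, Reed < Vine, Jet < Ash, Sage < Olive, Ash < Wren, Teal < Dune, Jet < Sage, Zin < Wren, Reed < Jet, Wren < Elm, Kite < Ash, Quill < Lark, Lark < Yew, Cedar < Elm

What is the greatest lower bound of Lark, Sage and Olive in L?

Common lower bounds of {Lark, Sage, Olive}: Reed.
The greatest among these is Reed.

Reed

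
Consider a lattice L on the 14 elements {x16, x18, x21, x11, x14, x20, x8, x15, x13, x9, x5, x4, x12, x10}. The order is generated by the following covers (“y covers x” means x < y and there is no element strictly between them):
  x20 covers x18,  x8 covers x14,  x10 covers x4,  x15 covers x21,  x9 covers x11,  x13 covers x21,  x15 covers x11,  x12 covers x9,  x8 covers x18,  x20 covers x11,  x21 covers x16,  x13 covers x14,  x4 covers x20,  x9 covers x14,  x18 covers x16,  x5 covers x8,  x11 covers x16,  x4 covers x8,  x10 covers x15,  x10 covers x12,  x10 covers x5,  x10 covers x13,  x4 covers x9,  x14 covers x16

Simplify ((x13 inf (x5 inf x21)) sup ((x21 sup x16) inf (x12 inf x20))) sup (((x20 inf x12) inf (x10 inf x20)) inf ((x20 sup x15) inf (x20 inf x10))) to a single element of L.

x5 ∧ x21 = x16
x13 ∧ x16 = x16
x21 ∨ x16 = x21
x12 ∧ x20 = x11
x21 ∧ x11 = x16
x16 ∨ x16 = x16
x20 ∧ x12 = x11
x10 ∧ x20 = x20
x11 ∧ x20 = x11
x20 ∨ x15 = x10
x20 ∧ x10 = x20
x10 ∧ x20 = x20
x11 ∧ x20 = x11
x16 ∨ x11 = x11

x11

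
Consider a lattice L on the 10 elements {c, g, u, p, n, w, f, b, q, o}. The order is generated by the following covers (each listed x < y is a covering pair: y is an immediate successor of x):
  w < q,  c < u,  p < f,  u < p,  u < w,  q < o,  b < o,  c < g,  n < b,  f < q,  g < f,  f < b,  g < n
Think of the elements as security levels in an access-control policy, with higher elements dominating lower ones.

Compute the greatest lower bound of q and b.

f

Common lower bounds of {q, b}: c, f, g, p, u.
The greatest among these is f.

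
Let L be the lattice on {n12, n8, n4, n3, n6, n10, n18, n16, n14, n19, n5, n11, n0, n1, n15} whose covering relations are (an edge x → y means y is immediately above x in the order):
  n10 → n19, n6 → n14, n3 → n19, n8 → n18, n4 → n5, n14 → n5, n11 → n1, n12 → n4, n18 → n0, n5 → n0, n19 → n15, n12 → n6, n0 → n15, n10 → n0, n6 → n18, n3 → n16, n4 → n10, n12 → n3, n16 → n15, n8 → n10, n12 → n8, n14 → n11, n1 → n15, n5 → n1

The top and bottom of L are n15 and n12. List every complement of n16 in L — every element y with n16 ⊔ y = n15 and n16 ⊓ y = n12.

n0, n1, n10, n11, n14, n18, n4, n5, n6, n8

Need y with n16 ∨ y = n15 and n16 ∧ y = n12.
Checking each element gives: n0, n1, n10, n11, n14, n18, n4, n5, n6, n8.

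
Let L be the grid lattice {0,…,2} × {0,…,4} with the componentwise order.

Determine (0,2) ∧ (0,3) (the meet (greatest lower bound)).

In a product of chains, the meet is componentwise min, giving (0,2).

(0,2)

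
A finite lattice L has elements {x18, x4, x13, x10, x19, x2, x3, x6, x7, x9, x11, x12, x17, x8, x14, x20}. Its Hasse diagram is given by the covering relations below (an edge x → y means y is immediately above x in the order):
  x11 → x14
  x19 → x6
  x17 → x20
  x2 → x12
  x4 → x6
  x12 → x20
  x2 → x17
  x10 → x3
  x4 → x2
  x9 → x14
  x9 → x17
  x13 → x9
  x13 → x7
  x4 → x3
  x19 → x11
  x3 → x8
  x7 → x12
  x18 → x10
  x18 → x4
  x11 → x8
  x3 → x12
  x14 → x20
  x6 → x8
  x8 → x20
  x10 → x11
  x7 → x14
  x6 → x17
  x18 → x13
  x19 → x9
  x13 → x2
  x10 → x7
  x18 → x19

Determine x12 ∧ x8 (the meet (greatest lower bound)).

x3

Common lower bounds of {x12, x8}: x10, x18, x3, x4.
The greatest among these is x3.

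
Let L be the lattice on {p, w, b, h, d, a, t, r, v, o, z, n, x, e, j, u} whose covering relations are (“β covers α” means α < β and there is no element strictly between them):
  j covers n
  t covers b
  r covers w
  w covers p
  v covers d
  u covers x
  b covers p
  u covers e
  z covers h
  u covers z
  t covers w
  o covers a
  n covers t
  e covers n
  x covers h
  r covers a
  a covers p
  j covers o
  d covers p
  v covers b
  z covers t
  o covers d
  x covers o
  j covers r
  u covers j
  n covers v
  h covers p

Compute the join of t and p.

Common upper bounds of {t, p}: e, j, n, t, u, z.
The least among these is t.

t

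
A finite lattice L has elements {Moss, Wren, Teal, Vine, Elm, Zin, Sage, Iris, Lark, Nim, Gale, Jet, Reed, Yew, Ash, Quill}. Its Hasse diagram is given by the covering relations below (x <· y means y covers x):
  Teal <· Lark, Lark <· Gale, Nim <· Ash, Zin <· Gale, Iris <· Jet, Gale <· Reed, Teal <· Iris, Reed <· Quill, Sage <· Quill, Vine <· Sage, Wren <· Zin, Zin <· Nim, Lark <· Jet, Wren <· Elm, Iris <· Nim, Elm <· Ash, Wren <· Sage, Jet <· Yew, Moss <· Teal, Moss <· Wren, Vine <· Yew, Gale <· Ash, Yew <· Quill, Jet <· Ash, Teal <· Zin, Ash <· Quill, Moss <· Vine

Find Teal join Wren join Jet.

Common upper bounds of {Teal, Wren, Jet}: Ash, Quill.
The least among these is Ash.

Ash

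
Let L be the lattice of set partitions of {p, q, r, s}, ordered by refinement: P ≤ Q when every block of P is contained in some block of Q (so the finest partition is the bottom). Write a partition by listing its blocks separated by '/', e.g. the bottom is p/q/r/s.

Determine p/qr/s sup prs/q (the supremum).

pqrs

The join of p/qr/s and prs/q merges any blocks that overlap across the partitions, giving pqrs.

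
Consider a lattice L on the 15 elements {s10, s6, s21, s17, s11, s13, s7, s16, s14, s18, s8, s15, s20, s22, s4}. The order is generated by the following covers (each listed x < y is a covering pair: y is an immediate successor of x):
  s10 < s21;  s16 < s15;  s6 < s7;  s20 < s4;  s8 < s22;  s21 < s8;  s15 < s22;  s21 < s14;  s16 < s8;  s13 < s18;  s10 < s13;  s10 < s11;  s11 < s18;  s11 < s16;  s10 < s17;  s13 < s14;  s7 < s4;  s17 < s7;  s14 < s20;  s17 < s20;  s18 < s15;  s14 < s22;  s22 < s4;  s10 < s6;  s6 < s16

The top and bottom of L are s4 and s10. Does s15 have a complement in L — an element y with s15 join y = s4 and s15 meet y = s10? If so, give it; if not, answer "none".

Need y with s15 ∨ y = s4 and s15 ∧ y = s10.
Checking each element gives: s17.

s17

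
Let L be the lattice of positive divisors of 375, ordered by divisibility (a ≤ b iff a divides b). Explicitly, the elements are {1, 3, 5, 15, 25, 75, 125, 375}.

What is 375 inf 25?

25

Common lower bounds of {375, 25}: 1, 25, 5.
The greatest among these is 25.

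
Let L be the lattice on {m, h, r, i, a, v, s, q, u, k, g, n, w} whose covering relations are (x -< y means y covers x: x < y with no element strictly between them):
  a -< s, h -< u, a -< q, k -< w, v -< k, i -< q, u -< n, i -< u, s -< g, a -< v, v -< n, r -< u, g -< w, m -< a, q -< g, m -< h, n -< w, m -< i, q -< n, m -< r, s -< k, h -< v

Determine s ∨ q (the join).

Common upper bounds of {s, q}: g, w.
The least among these is g.

g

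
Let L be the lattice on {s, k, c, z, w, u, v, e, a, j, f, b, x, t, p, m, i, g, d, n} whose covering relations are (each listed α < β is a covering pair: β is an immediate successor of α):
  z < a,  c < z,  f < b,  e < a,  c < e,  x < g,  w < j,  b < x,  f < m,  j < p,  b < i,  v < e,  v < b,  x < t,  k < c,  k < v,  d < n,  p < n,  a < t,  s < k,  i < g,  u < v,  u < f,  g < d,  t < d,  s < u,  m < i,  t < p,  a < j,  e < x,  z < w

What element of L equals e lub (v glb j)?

e

v ∧ j = v
e ∨ v = e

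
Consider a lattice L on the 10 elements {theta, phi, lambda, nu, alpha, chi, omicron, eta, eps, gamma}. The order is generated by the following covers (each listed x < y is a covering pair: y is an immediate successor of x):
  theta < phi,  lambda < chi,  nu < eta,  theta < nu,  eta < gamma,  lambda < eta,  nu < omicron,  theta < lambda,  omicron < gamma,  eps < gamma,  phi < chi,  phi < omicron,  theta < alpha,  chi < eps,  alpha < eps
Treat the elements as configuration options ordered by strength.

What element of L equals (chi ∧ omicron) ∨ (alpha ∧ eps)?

eps

chi ∧ omicron = phi
alpha ∧ eps = alpha
phi ∨ alpha = eps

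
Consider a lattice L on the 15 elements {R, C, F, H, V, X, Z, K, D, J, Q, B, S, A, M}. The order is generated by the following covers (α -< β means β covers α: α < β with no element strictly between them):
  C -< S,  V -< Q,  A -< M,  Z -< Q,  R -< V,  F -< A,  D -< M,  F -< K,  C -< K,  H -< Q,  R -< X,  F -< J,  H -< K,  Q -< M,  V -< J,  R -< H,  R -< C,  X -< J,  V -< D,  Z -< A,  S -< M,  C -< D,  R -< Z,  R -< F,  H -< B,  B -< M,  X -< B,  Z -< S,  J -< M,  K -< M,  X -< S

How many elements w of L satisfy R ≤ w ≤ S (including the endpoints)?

The interval [R, S] = {C, R, S, X, Z}, which has 5 elements.

5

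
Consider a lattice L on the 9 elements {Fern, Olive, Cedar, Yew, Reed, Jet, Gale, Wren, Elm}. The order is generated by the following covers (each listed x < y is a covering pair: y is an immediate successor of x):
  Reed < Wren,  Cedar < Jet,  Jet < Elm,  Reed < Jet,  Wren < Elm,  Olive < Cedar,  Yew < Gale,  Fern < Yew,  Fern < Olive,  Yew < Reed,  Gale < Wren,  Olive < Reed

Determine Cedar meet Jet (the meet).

Cedar

Common lower bounds of {Cedar, Jet}: Cedar, Fern, Olive.
The greatest among these is Cedar.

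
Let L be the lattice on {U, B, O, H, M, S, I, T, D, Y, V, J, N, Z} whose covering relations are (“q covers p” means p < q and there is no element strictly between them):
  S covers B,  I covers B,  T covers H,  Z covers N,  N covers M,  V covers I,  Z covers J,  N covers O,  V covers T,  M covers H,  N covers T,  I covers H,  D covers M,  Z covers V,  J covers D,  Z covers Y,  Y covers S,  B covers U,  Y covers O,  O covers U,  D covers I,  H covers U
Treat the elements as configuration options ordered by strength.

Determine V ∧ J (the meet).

I

Common lower bounds of {V, J}: B, H, I, U.
The greatest among these is I.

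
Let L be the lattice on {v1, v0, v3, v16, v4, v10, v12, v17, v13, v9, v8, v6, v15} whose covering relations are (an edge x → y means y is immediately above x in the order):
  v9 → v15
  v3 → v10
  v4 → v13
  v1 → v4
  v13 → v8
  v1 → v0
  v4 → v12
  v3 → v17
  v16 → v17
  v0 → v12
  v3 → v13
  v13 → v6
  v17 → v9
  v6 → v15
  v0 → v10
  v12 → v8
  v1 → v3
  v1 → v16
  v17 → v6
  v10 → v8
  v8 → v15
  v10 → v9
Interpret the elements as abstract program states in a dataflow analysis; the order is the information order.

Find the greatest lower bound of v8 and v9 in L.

Common lower bounds of {v8, v9}: v0, v1, v10, v3.
The greatest among these is v10.

v10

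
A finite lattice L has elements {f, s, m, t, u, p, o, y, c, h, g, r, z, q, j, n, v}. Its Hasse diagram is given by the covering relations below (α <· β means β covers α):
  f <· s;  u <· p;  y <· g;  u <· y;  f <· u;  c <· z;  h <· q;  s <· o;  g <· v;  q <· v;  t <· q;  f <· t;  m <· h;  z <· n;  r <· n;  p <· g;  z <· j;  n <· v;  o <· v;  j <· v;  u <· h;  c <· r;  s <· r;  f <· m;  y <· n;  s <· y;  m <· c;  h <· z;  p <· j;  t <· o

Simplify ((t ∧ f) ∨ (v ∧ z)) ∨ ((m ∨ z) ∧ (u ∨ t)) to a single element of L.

t ∧ f = f
v ∧ z = z
f ∨ z = z
m ∨ z = z
u ∨ t = q
z ∧ q = h
z ∨ h = z

z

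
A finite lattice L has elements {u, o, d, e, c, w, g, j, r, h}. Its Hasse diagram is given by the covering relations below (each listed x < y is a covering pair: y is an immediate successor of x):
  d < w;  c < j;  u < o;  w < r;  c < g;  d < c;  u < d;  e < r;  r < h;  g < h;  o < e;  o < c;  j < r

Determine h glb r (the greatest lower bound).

r

Common lower bounds of {h, r}: c, d, e, j, o, r, u, w.
The greatest among these is r.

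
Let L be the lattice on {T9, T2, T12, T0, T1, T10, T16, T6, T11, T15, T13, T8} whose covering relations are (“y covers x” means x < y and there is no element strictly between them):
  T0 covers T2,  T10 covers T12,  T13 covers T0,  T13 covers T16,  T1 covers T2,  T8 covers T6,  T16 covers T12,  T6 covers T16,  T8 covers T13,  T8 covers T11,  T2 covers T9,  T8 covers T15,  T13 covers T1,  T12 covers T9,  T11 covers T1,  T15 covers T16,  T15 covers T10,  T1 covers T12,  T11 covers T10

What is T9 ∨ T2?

T2

Common upper bounds of {T9, T2}: T0, T1, T11, T13, T2, T8.
The least among these is T2.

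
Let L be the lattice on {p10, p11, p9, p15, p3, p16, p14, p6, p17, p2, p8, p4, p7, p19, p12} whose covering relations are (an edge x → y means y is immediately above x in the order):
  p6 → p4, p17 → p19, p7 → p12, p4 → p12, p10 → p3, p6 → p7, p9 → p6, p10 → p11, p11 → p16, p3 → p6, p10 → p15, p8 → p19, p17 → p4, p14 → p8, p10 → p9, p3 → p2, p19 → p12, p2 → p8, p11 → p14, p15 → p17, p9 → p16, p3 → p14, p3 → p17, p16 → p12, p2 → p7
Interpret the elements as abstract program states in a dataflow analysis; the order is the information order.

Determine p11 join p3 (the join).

Common upper bounds of {p11, p3}: p12, p14, p19, p8.
The least among these is p14.

p14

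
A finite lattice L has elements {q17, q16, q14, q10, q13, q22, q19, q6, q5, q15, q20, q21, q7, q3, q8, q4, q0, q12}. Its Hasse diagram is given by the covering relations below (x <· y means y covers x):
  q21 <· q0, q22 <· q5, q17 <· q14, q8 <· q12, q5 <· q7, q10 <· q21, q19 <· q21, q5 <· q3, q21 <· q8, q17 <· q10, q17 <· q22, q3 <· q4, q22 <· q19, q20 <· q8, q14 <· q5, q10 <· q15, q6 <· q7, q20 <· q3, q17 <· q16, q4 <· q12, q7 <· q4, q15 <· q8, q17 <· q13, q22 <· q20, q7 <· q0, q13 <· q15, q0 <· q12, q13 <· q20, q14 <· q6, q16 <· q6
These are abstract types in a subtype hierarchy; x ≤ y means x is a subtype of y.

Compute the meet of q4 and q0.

Common lower bounds of {q4, q0}: q14, q16, q17, q22, q5, q6, q7.
The greatest among these is q7.

q7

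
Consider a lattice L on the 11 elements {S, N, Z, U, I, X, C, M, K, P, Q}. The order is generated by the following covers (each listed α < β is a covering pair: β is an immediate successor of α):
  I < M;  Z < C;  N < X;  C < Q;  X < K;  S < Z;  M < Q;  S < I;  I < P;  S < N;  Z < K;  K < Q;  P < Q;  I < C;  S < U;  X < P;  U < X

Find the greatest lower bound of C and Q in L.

C

Common lower bounds of {C, Q}: C, I, S, Z.
The greatest among these is C.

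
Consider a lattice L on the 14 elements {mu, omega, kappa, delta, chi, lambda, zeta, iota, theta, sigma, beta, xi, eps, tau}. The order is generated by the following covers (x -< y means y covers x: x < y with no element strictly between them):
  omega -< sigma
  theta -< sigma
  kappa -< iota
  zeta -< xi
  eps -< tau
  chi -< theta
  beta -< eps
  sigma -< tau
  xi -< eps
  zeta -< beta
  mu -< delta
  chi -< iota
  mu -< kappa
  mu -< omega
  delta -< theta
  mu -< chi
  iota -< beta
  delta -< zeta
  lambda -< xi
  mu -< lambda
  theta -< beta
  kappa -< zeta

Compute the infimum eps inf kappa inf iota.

Common lower bounds of {eps, kappa, iota}: kappa, mu.
The greatest among these is kappa.

kappa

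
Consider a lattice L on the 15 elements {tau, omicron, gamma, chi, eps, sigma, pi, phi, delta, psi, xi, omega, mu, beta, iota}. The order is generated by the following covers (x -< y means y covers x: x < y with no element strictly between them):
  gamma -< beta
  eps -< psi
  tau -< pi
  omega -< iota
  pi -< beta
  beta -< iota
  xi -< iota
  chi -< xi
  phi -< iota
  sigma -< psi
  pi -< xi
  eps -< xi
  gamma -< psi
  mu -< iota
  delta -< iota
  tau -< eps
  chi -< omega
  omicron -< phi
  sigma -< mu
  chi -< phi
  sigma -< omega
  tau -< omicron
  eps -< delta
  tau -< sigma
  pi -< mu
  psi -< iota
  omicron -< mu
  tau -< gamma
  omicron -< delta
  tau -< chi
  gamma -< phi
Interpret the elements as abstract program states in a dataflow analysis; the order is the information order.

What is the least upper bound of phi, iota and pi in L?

Common upper bounds of {phi, iota, pi}: iota.
The least among these is iota.

iota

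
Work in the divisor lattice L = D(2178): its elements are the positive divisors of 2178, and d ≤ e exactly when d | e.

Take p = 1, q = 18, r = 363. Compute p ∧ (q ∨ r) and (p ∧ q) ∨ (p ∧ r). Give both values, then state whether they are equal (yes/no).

1; 1; yes

q ∨ r = 2178, so p ∧ (q ∨ r) = 1 ∧ 2178 = 1.
p ∧ q = 1 and p ∧ r = 1, so (p ∧ q) ∨ (p ∧ r) = 1 ∨ 1 = 1.
Equal: yes.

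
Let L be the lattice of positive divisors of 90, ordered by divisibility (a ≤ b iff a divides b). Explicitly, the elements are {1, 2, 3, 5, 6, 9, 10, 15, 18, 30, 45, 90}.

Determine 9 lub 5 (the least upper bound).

45

In the divisibility order, the join is the least common multiple: lcm(9, 5) = 45.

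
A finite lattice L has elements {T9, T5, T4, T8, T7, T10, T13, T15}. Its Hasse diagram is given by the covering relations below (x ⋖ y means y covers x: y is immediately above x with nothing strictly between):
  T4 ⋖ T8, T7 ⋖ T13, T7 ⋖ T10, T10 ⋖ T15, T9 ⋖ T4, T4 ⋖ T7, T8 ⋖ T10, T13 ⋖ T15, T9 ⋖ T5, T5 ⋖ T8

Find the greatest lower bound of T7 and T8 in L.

Common lower bounds of {T7, T8}: T4, T9.
The greatest among these is T4.

T4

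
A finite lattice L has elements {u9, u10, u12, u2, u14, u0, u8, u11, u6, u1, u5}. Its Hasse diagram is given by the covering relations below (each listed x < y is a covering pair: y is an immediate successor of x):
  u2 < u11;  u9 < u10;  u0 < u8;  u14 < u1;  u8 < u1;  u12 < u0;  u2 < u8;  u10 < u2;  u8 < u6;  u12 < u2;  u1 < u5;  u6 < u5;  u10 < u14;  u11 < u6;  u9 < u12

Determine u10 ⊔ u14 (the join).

Common upper bounds of {u10, u14}: u1, u14, u5.
The least among these is u14.

u14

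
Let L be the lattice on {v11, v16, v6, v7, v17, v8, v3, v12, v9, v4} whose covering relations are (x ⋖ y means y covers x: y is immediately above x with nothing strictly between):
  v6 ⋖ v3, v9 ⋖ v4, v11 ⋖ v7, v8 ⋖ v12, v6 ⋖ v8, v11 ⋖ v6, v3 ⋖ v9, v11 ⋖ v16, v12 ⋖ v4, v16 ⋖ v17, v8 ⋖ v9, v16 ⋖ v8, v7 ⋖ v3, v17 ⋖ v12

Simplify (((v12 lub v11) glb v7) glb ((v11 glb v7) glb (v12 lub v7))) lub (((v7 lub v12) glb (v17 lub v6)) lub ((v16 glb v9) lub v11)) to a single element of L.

v12 ∨ v11 = v12
v12 ∧ v7 = v11
v11 ∧ v7 = v11
v12 ∨ v7 = v4
v11 ∧ v4 = v11
v11 ∧ v11 = v11
v7 ∨ v12 = v4
v17 ∨ v6 = v12
v4 ∧ v12 = v12
v16 ∧ v9 = v16
v16 ∨ v11 = v16
v12 ∨ v16 = v12
v11 ∨ v12 = v12

v12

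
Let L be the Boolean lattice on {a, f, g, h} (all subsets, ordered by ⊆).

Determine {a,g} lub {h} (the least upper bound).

Under ⊆, join is union: {a,g} ∪ {h} = {a,g,h}.

{a,g,h}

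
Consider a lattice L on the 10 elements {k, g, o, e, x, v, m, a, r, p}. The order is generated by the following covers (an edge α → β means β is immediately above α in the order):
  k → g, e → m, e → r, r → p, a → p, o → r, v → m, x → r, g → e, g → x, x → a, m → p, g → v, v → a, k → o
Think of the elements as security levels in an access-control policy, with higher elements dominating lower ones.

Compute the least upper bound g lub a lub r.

p

Common upper bounds of {g, a, r}: p.
The least among these is p.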